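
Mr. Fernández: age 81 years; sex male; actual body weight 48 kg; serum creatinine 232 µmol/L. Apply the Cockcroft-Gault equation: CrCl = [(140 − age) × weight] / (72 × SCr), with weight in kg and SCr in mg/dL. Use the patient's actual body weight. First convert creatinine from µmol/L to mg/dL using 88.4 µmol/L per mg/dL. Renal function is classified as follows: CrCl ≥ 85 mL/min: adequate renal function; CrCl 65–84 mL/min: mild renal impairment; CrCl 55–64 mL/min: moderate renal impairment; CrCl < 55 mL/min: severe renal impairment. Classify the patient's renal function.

severe renal impairment

SCr = 232 / 88.4 = 2.624 mg/dL
CrCl = (140 − 81) × 48 / (72 × 2.624) = 2832.0 / 188.93 ≈ 15.0 mL/min
15 mL/min falls in the 'severe renal impairment' range.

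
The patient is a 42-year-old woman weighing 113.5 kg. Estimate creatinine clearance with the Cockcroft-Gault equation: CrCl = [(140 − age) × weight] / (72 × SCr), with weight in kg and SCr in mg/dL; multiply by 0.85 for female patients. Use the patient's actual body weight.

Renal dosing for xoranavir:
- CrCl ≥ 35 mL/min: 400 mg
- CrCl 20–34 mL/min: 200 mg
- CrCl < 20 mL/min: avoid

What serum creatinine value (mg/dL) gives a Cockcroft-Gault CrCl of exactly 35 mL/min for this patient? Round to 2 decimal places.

3.75 mg/dL

Standard dose requires CrCl ≥ 35 mL/min.
Set (140 − 42) × 113.5 × 0.85 / (72 × SCr) = 35
SCr = (140 − 42) × 113.5 × 0.85 / (72 × 35) = 3.752 mg/dL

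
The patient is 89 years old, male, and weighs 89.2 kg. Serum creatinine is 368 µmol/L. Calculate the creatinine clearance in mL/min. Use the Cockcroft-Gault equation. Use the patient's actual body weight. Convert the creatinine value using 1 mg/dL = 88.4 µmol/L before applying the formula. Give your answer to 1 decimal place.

15.2 mL/min

SCr = 368 / 88.4 = 4.163 mg/dL
CrCl = (140 − 89) × 89.2 / (72 × 4.163) = 4549.2 / 299.74 ≈ 15.2 mL/min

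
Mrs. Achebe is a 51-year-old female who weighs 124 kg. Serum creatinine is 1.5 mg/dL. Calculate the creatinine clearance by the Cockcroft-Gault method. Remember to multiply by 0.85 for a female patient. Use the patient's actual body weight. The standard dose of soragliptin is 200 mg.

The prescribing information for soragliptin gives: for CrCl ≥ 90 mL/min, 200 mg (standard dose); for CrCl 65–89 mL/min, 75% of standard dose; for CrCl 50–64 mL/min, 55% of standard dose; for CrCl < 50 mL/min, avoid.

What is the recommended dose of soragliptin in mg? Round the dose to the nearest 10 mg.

CrCl = (140 − 51) × 124 / (72 × 1.5) × 0.85 = 11036.0 / 108.00 × 0.85 ≈ 86.9 mL/min
CrCl ≈ 87 mL/min → bracket 65–89 mL/min.
75% of 200 mg = 150 mg

150 mg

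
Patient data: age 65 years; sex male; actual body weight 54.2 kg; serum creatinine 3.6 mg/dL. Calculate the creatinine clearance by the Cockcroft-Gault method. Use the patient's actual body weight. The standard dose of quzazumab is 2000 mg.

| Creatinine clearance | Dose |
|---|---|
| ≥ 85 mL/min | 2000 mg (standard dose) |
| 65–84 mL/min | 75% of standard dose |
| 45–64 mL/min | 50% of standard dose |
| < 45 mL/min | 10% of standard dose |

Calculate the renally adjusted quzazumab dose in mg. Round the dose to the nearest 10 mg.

CrCl = (140 − 65) × 54.2 / (72 × 3.6) = 4065.0 / 259.20 ≈ 15.7 mL/min
CrCl ≈ 16 mL/min → bracket < 45 mL/min.
10% of 2000 mg = 200 mg

200 mg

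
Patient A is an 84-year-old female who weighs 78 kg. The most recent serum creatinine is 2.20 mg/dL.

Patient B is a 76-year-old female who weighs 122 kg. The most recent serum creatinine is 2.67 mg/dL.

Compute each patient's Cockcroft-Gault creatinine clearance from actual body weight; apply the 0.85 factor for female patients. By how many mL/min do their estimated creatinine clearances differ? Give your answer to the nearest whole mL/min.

Patient A: CrCl = (140 − 84) × 78 / (72 × 2.2) × 0.85 = 4368.0 / 158.40 × 0.85 ≈ 23.4 mL/min
Patient B: CrCl = (140 − 76) × 122 / (72 × 2.67) × 0.85 = 7808.0 / 192.24 × 0.85 ≈ 34.5 mL/min
|23.4 − 34.5| = 11.1 mL/min

11 mL/min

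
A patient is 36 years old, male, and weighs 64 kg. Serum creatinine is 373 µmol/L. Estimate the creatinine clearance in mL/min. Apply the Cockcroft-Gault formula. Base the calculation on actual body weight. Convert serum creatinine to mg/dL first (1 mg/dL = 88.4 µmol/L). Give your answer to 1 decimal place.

SCr = 373 / 88.4 = 4.219 mg/dL
CrCl = (140 − 36) × 64 / (72 × 4.219) = 6656.0 / 303.77 ≈ 21.9 mL/min

21.9 mL/min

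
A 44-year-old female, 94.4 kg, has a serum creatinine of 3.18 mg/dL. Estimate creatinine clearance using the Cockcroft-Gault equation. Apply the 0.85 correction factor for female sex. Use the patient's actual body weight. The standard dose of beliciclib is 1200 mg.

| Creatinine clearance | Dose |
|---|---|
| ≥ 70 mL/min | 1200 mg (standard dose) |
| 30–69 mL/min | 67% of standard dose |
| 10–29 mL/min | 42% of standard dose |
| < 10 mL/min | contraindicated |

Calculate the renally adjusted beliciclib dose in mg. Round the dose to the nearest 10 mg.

CrCl = (140 − 44) × 94.4 / (72 × 3.18) × 0.85 = 9062.4 / 228.96 × 0.85 ≈ 33.6 mL/min
CrCl ≈ 34 mL/min → bracket 30–69 mL/min.
67% of 1200 mg = 804 mg → 800 mg

800 mg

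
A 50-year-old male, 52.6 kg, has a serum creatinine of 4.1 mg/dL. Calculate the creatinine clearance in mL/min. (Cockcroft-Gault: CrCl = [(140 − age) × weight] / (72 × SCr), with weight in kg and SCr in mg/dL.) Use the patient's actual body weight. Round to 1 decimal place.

16.0 mL/min

CrCl = (140 − 50) × 52.6 / (72 × 4.1) = 4734.0 / 295.20 ≈ 16.0 mL/min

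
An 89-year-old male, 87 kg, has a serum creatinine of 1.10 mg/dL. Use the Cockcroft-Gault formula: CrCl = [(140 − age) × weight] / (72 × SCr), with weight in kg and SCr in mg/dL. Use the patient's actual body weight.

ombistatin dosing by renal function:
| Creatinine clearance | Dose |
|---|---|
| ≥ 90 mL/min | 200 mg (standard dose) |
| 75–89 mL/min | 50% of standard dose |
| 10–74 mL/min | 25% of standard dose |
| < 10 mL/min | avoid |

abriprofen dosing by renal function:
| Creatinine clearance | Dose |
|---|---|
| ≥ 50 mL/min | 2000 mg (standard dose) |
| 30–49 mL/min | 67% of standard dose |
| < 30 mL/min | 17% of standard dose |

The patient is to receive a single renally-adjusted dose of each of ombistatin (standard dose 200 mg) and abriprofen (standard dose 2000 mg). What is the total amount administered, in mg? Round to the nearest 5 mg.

2050 mg

CrCl = (140 − 89) × 87 / (72 × 1.1) = 4437.0 / 79.20 ≈ 56.0 mL/min
CrCl ≈ 56 mL/min.
ombistatin: 10–74 mL/min → 25% of 200 mg = 50 mg.
abriprofen: ≥ 50 mL/min → 100% of 2000 mg = 2000 mg.
Total = 50 + 2000 = 2050 mg.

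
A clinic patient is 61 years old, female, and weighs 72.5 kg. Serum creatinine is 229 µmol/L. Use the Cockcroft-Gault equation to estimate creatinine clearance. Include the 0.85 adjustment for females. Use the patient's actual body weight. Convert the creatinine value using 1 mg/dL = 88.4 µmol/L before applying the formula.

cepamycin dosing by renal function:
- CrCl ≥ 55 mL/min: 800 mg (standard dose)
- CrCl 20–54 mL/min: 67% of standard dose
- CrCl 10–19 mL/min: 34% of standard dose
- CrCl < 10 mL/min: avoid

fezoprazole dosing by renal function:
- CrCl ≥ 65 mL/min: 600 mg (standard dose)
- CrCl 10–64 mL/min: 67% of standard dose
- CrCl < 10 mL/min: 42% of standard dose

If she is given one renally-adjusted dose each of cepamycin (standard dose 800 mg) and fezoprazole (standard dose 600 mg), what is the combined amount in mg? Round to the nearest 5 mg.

940 mg

SCr = 229 / 88.4 = 2.59 mg/dL
CrCl = (140 − 61) × 72.5 / (72 × 2.59) × 0.85 = 5727.5 / 186.48 × 0.85 ≈ 26.1 mL/min
CrCl ≈ 26 mL/min.
cepamycin: 20–54 mL/min → 67% of 800 mg = 536 mg.
fezoprazole: 10–64 mL/min → 67% of 600 mg = 402 mg.
Total = 536 + 402 = 938 mg.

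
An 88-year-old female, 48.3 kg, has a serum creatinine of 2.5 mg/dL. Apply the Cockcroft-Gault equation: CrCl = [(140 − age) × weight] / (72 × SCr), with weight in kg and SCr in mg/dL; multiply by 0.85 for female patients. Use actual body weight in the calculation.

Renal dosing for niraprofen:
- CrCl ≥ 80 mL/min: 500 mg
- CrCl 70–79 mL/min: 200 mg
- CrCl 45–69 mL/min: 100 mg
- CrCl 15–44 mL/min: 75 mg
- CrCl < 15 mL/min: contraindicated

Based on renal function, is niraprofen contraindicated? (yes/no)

yes

CrCl = (140 − 88) × 48.3 / (72 × 2.5) × 0.85 = 2511.6 / 180.00 × 0.85 ≈ 11.9 mL/min
CrCl ≈ 12 mL/min, which is < 15 mL/min.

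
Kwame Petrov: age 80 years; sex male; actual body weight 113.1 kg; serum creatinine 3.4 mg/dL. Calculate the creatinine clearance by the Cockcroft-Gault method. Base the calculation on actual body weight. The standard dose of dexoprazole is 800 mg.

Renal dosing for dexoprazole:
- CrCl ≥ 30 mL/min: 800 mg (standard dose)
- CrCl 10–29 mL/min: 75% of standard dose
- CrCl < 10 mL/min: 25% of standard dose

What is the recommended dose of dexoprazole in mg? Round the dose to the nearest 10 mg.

CrCl = (140 − 80) × 113.1 / (72 × 3.4) = 6786.0 / 244.80 ≈ 27.7 mL/min
CrCl ≈ 28 mL/min → bracket 10–29 mL/min.
75% of 800 mg = 600 mg

600 mg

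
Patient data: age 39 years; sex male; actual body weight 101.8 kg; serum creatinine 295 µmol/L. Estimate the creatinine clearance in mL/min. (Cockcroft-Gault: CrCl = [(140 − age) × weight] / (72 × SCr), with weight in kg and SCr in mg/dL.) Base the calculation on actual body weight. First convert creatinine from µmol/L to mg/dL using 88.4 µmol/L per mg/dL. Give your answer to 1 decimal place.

42.8 mL/min

SCr = 295 / 88.4 = 3.337 mg/dL
CrCl = (140 − 39) × 101.8 / (72 × 3.337) = 10281.8 / 240.26 ≈ 42.8 mL/min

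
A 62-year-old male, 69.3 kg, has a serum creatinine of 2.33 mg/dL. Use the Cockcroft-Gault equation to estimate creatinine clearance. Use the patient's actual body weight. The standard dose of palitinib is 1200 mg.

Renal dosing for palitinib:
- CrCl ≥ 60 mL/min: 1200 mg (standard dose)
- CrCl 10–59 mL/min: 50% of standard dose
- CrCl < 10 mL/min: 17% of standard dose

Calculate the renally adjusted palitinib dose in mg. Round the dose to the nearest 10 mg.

600 mg

CrCl = (140 − 62) × 69.3 / (72 × 2.33) = 5405.4 / 167.76 ≈ 32.2 mL/min
CrCl ≈ 32 mL/min → bracket 10–59 mL/min.
50% of 1200 mg = 600 mg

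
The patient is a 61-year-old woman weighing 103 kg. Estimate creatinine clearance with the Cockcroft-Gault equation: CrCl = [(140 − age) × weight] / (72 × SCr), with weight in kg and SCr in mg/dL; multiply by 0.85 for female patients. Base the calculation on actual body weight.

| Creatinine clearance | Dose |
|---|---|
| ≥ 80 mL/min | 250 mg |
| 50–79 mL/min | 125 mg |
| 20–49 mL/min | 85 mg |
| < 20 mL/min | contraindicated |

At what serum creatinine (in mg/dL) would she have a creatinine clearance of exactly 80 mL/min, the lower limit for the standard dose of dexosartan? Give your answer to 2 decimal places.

1.20 mg/dL

Standard dose requires CrCl ≥ 80 mL/min.
Set (140 − 61) × 103 × 0.85 / (72 × SCr) = 80
SCr = (140 − 61) × 103 × 0.85 / (72 × 80) = 1.201 mg/dL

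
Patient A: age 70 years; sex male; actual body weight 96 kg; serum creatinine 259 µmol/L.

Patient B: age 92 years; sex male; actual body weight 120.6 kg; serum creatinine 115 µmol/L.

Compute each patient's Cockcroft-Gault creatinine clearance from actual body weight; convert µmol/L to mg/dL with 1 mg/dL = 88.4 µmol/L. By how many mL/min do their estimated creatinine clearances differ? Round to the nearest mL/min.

Patient A: SCr = 259 / 88.4 = 2.93 mg/dL
Patient A: CrCl = (140 − 70) × 96 / (72 × 2.93) = 6720.0 / 210.96 ≈ 31.9 mL/min
Patient B: SCr = 115 / 88.4 = 1.301 mg/dL
Patient B: CrCl = (140 − 92) × 120.6 / (72 × 1.301) = 5788.8 / 93.67 ≈ 61.8 mL/min
|31.9 − 61.8| = 29.9 mL/min

30 mL/min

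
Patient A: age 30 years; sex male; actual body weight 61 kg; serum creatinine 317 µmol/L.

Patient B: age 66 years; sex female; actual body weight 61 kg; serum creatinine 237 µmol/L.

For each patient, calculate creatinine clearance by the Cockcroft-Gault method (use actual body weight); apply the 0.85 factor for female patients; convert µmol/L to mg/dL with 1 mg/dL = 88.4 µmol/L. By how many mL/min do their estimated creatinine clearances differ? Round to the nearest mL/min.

6 mL/min

Patient A: SCr = 317 / 88.4 = 3.586 mg/dL
Patient A: CrCl = (140 − 30) × 61 / (72 × 3.586) = 6710.0 / 258.19 ≈ 26.0 mL/min
Patient B: SCr = 237 / 88.4 = 2.681 mg/dL
Patient B: CrCl = (140 − 66) × 61 / (72 × 2.681) × 0.85 = 4514.0 / 193.03 × 0.85 ≈ 19.9 mL/min
|26.0 − 19.9| = 6.1 mL/min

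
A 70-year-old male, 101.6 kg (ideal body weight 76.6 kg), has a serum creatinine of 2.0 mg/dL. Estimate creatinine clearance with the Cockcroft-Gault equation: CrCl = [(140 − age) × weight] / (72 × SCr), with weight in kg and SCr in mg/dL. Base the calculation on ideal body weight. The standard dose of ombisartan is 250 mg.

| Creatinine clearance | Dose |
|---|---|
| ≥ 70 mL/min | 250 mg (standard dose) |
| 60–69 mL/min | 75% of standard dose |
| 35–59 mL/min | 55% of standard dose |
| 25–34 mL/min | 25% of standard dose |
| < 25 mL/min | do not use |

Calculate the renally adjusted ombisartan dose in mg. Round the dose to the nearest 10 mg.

140 mg

CrCl = (140 − 70) × 76.6 / (72 × 2) = 5362.0 / 144.00 ≈ 37.2 mL/min
CrCl ≈ 37 mL/min → bracket 35–59 mL/min.
55% of 250 mg = 137.5 mg → 140 mg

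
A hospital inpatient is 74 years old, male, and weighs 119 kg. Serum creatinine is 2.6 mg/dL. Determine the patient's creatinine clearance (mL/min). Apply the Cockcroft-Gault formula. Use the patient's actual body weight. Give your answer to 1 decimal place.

CrCl = (140 − 74) × 119 / (72 × 2.6) = 7854.0 / 187.20 ≈ 42.0 mL/min

42.0 mL/min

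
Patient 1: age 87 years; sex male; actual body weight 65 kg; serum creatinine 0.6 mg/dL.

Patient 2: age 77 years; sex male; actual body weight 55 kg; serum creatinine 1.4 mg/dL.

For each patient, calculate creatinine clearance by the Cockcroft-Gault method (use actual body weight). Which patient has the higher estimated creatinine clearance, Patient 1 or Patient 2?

Patient 1: CrCl = (140 − 87) × 65 / (72 × 0.6) = 3445.0 / 43.20 ≈ 79.7 mL/min
Patient 2: CrCl = (140 − 77) × 55 / (72 × 1.4) = 3465.0 / 100.80 ≈ 34.4 mL/min
79.7 vs 34.4 mL/min → Patient 1 is higher.

Patient 1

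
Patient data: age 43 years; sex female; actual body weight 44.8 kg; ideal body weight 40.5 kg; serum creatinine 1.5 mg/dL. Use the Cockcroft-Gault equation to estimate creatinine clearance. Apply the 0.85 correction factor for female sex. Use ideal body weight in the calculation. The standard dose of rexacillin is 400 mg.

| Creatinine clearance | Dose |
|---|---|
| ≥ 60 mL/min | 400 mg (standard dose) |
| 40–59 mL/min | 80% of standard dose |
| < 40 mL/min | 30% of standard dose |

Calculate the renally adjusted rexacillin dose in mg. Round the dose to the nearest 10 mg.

CrCl = (140 − 43) × 40.5 / (72 × 1.5) × 0.85 = 3928.5 / 108.00 × 0.85 ≈ 30.9 mL/min
CrCl ≈ 31 mL/min → bracket < 40 mL/min.
30% of 400 mg = 120 mg

120 mg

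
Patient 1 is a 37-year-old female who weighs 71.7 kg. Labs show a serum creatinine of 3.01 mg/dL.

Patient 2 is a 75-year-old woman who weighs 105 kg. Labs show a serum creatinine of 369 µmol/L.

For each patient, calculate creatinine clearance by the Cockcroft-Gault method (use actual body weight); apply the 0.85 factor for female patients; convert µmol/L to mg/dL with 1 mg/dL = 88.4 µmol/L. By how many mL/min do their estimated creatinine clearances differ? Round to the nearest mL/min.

10 mL/min

Patient 1: CrCl = (140 − 37) × 71.7 / (72 × 3.01) × 0.85 = 7385.1 / 216.72 × 0.85 ≈ 29.0 mL/min
Patient 2: SCr = 369 / 88.4 = 4.174 mg/dL
Patient 2: CrCl = (140 − 75) × 105 / (72 × 4.174) × 0.85 = 6825.0 / 300.53 × 0.85 ≈ 19.3 mL/min
|29.0 − 19.3| = 9.7 mL/min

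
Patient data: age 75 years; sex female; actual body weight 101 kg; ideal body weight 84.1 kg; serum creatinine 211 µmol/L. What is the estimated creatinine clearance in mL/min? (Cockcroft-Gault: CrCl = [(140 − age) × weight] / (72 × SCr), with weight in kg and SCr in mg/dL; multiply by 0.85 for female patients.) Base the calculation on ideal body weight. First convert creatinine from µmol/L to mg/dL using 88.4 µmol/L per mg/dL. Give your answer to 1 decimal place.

27.0 mL/min

SCr = 211 / 88.4 = 2.387 mg/dL
CrCl = (140 − 75) × 84.1 / (72 × 2.387) × 0.85 = 5466.5 / 171.86 × 0.85 ≈ 27.0 mL/min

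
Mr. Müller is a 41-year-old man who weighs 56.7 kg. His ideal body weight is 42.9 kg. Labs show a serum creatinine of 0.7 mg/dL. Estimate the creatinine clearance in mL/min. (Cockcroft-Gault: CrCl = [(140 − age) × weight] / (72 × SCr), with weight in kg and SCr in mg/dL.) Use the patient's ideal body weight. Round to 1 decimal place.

CrCl = (140 − 41) × 42.9 / (72 × 0.7) = 4247.1 / 50.40 ≈ 84.3 mL/min

84.3 mL/min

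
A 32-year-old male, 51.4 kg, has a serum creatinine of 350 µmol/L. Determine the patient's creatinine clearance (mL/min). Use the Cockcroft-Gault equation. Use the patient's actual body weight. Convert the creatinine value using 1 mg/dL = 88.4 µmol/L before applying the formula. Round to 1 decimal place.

SCr = 350 / 88.4 = 3.959 mg/dL
CrCl = (140 − 32) × 51.4 / (72 × 3.959) = 5551.2 / 285.05 ≈ 19.5 mL/min

19.5 mL/min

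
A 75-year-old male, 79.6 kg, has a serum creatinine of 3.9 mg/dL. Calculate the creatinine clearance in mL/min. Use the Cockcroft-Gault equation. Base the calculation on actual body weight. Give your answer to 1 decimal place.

CrCl = (140 − 75) × 79.6 / (72 × 3.9) = 5174.0 / 280.80 ≈ 18.4 mL/min

18.4 mL/min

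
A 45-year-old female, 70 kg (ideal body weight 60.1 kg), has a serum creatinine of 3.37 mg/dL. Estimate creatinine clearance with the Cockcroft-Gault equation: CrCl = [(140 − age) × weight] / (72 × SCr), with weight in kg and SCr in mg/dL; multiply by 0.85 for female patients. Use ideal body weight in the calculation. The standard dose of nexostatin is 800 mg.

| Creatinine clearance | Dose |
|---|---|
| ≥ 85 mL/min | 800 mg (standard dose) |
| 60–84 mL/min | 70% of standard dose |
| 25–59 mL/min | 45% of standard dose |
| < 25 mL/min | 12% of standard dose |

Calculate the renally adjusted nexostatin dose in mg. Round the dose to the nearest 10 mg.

CrCl = (140 − 45) × 60.1 / (72 × 3.37) × 0.85 = 5709.5 / 242.64 × 0.85 ≈ 20.0 mL/min
CrCl ≈ 20 mL/min → bracket < 25 mL/min.
12% of 800 mg = 96 mg → 100 mg

100 mg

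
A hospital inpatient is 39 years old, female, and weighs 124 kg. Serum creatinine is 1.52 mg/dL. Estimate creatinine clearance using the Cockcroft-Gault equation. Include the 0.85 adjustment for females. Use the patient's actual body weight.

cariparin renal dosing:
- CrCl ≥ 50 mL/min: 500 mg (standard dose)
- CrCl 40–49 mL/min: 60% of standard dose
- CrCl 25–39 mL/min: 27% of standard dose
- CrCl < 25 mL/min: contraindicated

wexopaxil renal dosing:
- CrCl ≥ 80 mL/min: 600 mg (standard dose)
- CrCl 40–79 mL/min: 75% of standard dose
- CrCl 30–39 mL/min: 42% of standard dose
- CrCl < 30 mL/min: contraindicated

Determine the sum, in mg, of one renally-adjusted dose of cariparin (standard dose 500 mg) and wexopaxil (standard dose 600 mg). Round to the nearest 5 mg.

1100 mg

CrCl = (140 − 39) × 124 / (72 × 1.52) × 0.85 = 12524.0 / 109.44 × 0.85 ≈ 97.3 mL/min
CrCl ≈ 97 mL/min.
cariparin: ≥ 50 mL/min → 100% of 500 mg = 500 mg.
wexopaxil: ≥ 80 mL/min → 100% of 600 mg = 600 mg.
Total = 500 + 600 = 1100 mg.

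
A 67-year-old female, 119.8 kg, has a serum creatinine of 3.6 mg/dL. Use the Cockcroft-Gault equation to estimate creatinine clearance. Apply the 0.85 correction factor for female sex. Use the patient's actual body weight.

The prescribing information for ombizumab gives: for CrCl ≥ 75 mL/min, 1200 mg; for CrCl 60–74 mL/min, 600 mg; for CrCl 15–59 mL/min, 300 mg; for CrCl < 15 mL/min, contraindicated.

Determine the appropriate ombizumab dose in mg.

300 mg

CrCl = (140 − 67) × 119.8 / (72 × 3.6) × 0.85 = 8745.4 / 259.20 × 0.85 ≈ 28.7 mL/min
CrCl ≈ 29 mL/min → bracket 15–59 mL/min.
Dose for this bracket: 300 mg.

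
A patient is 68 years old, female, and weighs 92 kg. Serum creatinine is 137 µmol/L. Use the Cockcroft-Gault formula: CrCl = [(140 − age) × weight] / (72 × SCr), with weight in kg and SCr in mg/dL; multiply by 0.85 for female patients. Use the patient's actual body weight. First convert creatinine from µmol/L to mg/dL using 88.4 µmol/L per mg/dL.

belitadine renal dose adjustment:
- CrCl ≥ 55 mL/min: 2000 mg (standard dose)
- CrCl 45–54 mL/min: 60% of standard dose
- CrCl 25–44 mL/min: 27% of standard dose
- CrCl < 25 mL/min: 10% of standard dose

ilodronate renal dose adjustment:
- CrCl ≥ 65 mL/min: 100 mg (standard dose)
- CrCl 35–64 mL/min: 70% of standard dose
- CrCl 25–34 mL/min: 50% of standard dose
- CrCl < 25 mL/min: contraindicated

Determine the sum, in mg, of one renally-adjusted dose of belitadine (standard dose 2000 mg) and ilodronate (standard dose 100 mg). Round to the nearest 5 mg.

SCr = 137 / 88.4 = 1.55 mg/dL
CrCl = (140 − 68) × 92 / (72 × 1.55) × 0.85 = 6624.0 / 111.60 × 0.85 ≈ 50.5 mL/min
CrCl ≈ 50 mL/min.
belitadine: 45–54 mL/min → 60% of 2000 mg = 1200 mg.
ilodronate: 35–64 mL/min → 70% of 100 mg = 70 mg.
Total = 1200 + 70 = 1270 mg.

1270 mg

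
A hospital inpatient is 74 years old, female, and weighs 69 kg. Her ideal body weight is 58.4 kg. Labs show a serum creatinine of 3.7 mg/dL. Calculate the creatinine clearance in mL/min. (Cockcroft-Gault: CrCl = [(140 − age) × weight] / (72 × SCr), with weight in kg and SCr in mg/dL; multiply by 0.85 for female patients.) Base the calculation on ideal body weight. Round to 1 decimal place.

12.3 mL/min

CrCl = (140 − 74) × 58.4 / (72 × 3.7) × 0.85 = 3854.4 / 266.40 × 0.85 ≈ 12.3 mL/min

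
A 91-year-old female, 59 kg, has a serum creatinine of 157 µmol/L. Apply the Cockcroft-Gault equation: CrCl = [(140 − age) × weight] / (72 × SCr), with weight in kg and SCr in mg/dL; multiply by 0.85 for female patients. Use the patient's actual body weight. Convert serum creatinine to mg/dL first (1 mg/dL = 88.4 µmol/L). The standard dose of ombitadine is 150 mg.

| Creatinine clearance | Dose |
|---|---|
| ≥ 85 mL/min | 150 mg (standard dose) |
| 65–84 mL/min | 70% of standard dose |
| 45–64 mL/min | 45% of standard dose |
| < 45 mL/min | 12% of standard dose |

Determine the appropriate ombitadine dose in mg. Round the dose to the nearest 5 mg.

20 mg

SCr = 157 / 88.4 = 1.776 mg/dL
CrCl = (140 − 91) × 59 / (72 × 1.776) × 0.85 = 2891.0 / 127.87 × 0.85 ≈ 19.2 mL/min
CrCl ≈ 19 mL/min → bracket < 45 mL/min.
12% of 150 mg = 18 mg → 20 mg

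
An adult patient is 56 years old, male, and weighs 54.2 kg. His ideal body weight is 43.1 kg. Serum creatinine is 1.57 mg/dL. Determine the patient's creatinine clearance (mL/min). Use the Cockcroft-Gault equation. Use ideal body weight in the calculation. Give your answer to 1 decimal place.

32.0 mL/min

CrCl = (140 − 56) × 43.1 / (72 × 1.57) = 3620.4 / 113.04 ≈ 32.0 mL/min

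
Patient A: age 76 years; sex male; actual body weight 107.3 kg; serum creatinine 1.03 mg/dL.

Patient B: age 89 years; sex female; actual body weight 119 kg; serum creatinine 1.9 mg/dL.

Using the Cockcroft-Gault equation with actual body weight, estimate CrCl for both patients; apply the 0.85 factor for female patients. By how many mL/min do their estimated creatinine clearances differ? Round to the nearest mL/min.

55 mL/min

Patient A: CrCl = (140 − 76) × 107.3 / (72 × 1.03) = 6867.2 / 74.16 ≈ 92.6 mL/min
Patient B: CrCl = (140 − 89) × 119 / (72 × 1.9) × 0.85 = 6069.0 / 136.80 × 0.85 ≈ 37.7 mL/min
|92.6 − 37.7| = 54.9 mL/min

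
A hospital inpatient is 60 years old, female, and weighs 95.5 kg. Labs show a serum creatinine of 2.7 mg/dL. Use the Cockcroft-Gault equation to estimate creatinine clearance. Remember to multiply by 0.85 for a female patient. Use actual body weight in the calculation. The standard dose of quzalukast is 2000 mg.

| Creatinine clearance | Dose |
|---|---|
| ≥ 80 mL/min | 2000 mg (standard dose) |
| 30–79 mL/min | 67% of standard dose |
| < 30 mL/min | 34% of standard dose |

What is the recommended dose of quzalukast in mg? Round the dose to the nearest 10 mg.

1340 mg

CrCl = (140 − 60) × 95.5 / (72 × 2.7) × 0.85 = 7640.0 / 194.40 × 0.85 ≈ 33.4 mL/min
CrCl ≈ 33 mL/min → bracket 30–79 mL/min.
67% of 2000 mg = 1340 mg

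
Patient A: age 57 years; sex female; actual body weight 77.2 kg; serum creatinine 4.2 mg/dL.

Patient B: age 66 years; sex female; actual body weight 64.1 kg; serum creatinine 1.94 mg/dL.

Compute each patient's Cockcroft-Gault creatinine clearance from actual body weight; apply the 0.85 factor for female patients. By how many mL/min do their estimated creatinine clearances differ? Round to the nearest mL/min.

Patient A: CrCl = (140 − 57) × 77.2 / (72 × 4.2) × 0.85 = 6407.6 / 302.40 × 0.85 ≈ 18.0 mL/min
Patient B: CrCl = (140 − 66) × 64.1 / (72 × 1.94) × 0.85 = 4743.4 / 139.68 × 0.85 ≈ 28.9 mL/min
|18.0 − 28.9| = 10.9 mL/min

11 mL/min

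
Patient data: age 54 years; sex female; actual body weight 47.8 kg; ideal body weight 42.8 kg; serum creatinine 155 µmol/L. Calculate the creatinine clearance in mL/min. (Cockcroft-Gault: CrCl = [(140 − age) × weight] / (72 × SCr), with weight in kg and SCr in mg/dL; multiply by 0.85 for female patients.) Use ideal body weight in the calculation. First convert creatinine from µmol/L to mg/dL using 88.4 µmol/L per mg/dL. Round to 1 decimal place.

SCr = 155 / 88.4 = 1.753 mg/dL
CrCl = (140 − 54) × 42.8 / (72 × 1.753) × 0.85 = 3680.8 / 126.22 × 0.85 ≈ 24.8 mL/min

24.8 mL/min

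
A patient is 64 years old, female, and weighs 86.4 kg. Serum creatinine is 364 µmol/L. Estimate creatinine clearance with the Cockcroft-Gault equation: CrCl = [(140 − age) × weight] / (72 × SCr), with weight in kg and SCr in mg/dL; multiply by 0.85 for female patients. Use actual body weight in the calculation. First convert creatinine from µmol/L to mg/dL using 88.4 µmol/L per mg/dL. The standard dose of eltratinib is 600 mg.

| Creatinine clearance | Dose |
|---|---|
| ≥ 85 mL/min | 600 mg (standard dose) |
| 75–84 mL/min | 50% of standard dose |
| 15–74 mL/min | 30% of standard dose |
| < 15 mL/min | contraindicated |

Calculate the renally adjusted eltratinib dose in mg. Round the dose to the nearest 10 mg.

SCr = 364 / 88.4 = 4.118 mg/dL
CrCl = (140 − 64) × 86.4 / (72 × 4.118) × 0.85 = 6566.4 / 296.50 × 0.85 ≈ 18.8 mL/min
CrCl ≈ 19 mL/min → bracket 15–74 mL/min.
30% of 600 mg = 180 mg

180 mg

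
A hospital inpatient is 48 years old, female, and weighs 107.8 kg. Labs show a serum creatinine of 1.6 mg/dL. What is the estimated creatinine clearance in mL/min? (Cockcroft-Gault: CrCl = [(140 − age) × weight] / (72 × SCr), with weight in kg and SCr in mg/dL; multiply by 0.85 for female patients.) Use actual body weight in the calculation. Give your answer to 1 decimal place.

73.2 mL/min

CrCl = (140 − 48) × 107.8 / (72 × 1.6) × 0.85 = 9917.6 / 115.20 × 0.85 ≈ 73.2 mL/min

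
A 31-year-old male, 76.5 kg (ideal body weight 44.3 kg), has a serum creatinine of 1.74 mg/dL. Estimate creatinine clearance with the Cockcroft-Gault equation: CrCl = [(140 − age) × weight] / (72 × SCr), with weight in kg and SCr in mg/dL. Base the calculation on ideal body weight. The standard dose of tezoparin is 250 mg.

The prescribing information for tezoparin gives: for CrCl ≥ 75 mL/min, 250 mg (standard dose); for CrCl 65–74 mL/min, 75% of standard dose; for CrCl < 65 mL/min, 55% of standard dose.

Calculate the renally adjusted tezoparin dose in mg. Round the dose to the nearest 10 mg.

140 mg

CrCl = (140 − 31) × 44.3 / (72 × 1.74) = 4828.7 / 125.28 ≈ 38.5 mL/min
CrCl ≈ 39 mL/min → bracket < 65 mL/min.
55% of 250 mg = 137.5 mg → 140 mg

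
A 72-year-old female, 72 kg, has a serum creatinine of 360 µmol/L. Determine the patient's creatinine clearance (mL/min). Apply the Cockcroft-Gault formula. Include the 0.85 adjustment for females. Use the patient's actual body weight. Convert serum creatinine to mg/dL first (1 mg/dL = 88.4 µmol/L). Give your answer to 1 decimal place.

14.2 mL/min

SCr = 360 / 88.4 = 4.072 mg/dL
CrCl = (140 − 72) × 72 / (72 × 4.072) × 0.85 = 4896.0 / 293.18 × 0.85 ≈ 14.2 mL/min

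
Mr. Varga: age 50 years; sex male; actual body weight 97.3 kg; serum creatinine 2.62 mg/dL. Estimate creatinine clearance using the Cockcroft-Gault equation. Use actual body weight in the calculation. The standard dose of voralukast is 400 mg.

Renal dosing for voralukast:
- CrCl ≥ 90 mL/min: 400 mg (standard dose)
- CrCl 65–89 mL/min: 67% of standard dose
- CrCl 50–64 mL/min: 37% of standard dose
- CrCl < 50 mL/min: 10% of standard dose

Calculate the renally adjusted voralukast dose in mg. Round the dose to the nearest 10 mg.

CrCl = (140 − 50) × 97.3 / (72 × 2.62) = 8757.0 / 188.64 ≈ 46.4 mL/min
CrCl ≈ 46 mL/min → bracket < 50 mL/min.
10% of 400 mg = 40 mg

40 mg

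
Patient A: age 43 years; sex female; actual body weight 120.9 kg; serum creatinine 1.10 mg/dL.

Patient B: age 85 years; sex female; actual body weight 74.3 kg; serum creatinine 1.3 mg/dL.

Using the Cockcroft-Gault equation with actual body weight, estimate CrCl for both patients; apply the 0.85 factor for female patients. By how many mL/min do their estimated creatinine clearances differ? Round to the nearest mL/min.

Patient A: CrCl = (140 − 43) × 120.9 / (72 × 1.1) × 0.85 = 11727.3 / 79.20 × 0.85 ≈ 125.9 mL/min
Patient B: CrCl = (140 − 85) × 74.3 / (72 × 1.3) × 0.85 = 4086.5 / 93.60 × 0.85 ≈ 37.1 mL/min
|125.9 − 37.1| = 88.8 mL/min

89 mL/min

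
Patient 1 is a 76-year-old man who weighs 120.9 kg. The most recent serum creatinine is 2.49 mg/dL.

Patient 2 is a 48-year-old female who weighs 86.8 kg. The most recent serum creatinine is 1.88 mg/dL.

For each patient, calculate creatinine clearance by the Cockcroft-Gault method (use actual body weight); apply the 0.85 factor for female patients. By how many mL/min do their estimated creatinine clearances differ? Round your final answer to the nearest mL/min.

Patient 1: CrCl = (140 − 76) × 120.9 / (72 × 2.49) = 7737.6 / 179.28 ≈ 43.2 mL/min
Patient 2: CrCl = (140 − 48) × 86.8 / (72 × 1.88) × 0.85 = 7985.6 / 135.36 × 0.85 ≈ 50.1 mL/min
|43.2 − 50.1| = 6.9 mL/min

7 mL/min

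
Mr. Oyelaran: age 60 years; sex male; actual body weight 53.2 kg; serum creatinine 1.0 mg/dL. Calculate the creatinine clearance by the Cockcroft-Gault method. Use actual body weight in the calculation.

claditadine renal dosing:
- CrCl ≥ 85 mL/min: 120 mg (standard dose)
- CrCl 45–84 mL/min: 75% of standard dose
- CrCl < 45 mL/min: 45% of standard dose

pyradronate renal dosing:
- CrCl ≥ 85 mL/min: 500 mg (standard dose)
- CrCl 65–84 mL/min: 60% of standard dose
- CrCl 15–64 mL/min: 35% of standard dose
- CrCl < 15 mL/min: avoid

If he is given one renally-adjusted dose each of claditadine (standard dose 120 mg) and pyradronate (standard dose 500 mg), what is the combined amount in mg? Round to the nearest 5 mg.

CrCl = (140 − 60) × 53.2 / (72 × 1) = 4256.0 / 72.00 ≈ 59.1 mL/min
CrCl ≈ 59 mL/min.
claditadine: 45–84 mL/min → 75% of 120 mg = 90 mg.
pyradronate: 15–64 mL/min → 35% of 500 mg = 175 mg.
Total = 90 + 175 = 265 mg.

265 mg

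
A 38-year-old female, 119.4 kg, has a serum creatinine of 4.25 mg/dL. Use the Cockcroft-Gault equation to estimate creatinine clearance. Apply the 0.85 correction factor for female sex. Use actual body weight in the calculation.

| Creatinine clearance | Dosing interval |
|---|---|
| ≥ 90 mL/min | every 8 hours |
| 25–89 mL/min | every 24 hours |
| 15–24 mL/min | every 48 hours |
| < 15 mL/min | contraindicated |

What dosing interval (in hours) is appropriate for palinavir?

every 24 hours

CrCl = (140 − 38) × 119.4 / (72 × 4.25) × 0.85 = 12178.8 / 306.00 × 0.85 ≈ 33.8 mL/min
CrCl ≈ 34 mL/min → bracket 25–89 mL/min → every 24 hours.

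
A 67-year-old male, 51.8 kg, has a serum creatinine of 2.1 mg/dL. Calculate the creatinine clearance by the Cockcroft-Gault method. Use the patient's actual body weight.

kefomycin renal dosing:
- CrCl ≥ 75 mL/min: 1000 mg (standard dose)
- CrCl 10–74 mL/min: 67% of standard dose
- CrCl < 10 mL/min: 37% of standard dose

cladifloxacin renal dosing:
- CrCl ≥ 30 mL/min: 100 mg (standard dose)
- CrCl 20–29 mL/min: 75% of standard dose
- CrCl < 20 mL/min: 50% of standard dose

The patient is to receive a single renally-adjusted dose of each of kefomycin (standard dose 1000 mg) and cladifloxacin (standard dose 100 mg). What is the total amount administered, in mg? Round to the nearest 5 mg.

CrCl = (140 − 67) × 51.8 / (72 × 2.1) = 3781.4 / 151.20 ≈ 25.0 mL/min
CrCl ≈ 25 mL/min.
kefomycin: 10–74 mL/min → 67% of 1000 mg = 670 mg.
cladifloxacin: 20–29 mL/min → 75% of 100 mg = 75 mg.
Total = 670 + 75 = 745 mg.

745 mg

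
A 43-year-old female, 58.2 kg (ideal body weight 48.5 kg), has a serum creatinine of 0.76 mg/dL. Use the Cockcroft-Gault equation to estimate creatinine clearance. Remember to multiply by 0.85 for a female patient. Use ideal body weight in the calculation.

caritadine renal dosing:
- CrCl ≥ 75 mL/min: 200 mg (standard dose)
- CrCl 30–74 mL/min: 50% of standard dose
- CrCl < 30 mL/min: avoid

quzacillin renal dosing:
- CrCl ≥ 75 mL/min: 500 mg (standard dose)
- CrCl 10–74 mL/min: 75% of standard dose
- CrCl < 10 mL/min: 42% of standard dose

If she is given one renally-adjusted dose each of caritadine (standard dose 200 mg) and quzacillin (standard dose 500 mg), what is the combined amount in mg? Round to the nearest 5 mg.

475 mg

CrCl = (140 − 43) × 48.5 / (72 × 0.76) × 0.85 = 4704.5 / 54.72 × 0.85 ≈ 73.1 mL/min
CrCl ≈ 73 mL/min.
caritadine: 30–74 mL/min → 50% of 200 mg = 100 mg.
quzacillin: 10–74 mL/min → 75% of 500 mg = 375 mg.
Total = 100 + 375 = 475 mg.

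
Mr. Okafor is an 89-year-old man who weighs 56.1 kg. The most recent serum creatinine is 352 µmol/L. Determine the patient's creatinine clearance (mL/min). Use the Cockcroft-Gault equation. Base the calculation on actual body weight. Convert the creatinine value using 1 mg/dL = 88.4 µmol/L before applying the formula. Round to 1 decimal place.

10.0 mL/min

SCr = 352 / 88.4 = 3.982 mg/dL
CrCl = (140 − 89) × 56.1 / (72 × 3.982) = 2861.1 / 286.70 ≈ 10.0 mL/min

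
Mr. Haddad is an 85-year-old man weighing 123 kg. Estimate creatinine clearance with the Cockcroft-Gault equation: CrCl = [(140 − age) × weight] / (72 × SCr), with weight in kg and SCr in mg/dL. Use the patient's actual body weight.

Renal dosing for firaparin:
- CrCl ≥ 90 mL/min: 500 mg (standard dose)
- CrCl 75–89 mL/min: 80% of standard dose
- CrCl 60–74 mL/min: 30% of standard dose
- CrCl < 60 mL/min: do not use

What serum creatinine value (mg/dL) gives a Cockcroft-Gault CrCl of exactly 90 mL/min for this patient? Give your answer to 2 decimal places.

1.04 mg/dL

Standard dose requires CrCl ≥ 90 mL/min.
Set (140 − 85) × 123 / (72 × SCr) = 90
SCr = (140 − 85) × 123 / (72 × 90) = 1.044 mg/dL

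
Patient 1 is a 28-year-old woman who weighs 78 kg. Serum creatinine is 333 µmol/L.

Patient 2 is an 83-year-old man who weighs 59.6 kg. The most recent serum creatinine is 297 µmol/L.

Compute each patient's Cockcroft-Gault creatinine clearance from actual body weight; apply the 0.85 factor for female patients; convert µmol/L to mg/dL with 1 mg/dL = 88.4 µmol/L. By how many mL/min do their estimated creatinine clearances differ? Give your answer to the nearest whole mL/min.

13 mL/min

Patient 1: SCr = 333 / 88.4 = 3.767 mg/dL
Patient 1: CrCl = (140 − 28) × 78 / (72 × 3.767) × 0.85 = 8736.0 / 271.22 × 0.85 ≈ 27.4 mL/min
Patient 2: SCr = 297 / 88.4 = 3.36 mg/dL
Patient 2: CrCl = (140 − 83) × 59.6 / (72 × 3.36) = 3397.2 / 241.92 ≈ 14.0 mL/min
|27.4 − 14.0| = 13.4 mL/min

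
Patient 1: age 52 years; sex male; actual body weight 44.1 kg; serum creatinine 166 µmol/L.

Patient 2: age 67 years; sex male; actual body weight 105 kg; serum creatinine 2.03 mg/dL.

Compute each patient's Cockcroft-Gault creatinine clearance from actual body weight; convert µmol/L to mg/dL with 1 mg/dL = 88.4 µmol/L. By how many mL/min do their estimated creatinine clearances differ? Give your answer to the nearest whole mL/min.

24 mL/min

Patient 1: SCr = 166 / 88.4 = 1.878 mg/dL
Patient 1: CrCl = (140 − 52) × 44.1 / (72 × 1.878) = 3880.8 / 135.22 ≈ 28.7 mL/min
Patient 2: CrCl = (140 − 67) × 105 / (72 × 2.03) = 7665.0 / 146.16 ≈ 52.4 mL/min
|28.7 − 52.4| = 23.7 mL/min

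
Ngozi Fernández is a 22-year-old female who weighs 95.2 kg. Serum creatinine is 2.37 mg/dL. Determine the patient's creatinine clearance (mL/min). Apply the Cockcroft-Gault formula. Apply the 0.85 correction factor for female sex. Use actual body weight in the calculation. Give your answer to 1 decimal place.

CrCl = (140 − 22) × 95.2 / (72 × 2.37) × 0.85 = 11233.6 / 170.64 × 0.85 ≈ 56.0 mL/min

56.0 mL/min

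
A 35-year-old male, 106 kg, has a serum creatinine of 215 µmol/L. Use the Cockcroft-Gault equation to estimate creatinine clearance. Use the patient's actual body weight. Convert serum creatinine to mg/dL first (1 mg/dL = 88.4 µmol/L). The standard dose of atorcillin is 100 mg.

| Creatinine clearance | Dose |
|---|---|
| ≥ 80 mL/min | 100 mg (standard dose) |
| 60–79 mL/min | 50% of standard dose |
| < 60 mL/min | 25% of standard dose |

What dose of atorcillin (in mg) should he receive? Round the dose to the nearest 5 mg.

SCr = 215 / 88.4 = 2.432 mg/dL
CrCl = (140 − 35) × 106 / (72 × 2.432) = 11130.0 / 175.10 ≈ 63.6 mL/min
CrCl ≈ 64 mL/min → bracket 60–79 mL/min.
50% of 100 mg = 50 mg

50 mg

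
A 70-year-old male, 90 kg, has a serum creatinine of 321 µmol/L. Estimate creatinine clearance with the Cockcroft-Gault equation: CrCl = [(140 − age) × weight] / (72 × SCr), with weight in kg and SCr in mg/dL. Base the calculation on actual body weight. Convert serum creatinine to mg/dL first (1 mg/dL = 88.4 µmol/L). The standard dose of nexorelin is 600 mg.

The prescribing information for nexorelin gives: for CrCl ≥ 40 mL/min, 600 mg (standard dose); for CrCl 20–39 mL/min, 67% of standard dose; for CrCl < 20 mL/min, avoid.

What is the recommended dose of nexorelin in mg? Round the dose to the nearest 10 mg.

SCr = 321 / 88.4 = 3.631 mg/dL
CrCl = (140 − 70) × 90 / (72 × 3.631) = 6300.0 / 261.43 ≈ 24.1 mL/min
CrCl ≈ 24 mL/min → bracket 20–39 mL/min.
67% of 600 mg = 402 mg → 400 mg

400 mg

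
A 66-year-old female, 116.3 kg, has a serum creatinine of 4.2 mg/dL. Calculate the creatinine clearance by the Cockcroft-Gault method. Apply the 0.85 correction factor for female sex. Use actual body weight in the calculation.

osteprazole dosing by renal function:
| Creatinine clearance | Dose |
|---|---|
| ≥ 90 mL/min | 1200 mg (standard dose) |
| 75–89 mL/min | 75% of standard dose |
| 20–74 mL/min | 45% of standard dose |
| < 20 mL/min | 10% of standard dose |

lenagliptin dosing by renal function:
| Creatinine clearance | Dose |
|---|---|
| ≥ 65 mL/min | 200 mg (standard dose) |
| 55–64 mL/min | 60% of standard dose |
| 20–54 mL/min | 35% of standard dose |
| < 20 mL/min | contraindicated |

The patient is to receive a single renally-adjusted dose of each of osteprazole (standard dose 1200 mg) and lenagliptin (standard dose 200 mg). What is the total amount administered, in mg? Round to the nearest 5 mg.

CrCl = (140 − 66) × 116.3 / (72 × 4.2) × 0.85 = 8606.2 / 302.40 × 0.85 ≈ 24.2 mL/min
CrCl ≈ 24 mL/min.
osteprazole: 20–74 mL/min → 45% of 1200 mg = 540 mg.
lenagliptin: 20–54 mL/min → 35% of 200 mg = 70 mg.
Total = 540 + 70 = 610 mg.

610 mg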